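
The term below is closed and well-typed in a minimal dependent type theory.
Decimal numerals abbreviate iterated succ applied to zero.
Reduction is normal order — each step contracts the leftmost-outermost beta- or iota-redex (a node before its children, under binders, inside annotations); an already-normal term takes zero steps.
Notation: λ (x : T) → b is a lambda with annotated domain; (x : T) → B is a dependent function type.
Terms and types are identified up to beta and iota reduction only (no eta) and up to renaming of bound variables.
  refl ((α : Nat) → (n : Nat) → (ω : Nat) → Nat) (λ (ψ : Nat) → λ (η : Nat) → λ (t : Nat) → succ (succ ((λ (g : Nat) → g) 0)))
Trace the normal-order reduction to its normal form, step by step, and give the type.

normal-order reduction sequence:
  refl ((α : Nat) → (n : Nat) → (ω : Nat) → Nat) (λ (ψ : Nat) → λ (η : Nat) → λ (t : Nat) → succ (succ ((λ (g : Nat) → g) 0)))
  ~> refl ((α : Nat) → (n : Nat) → (ω : Nat) → Nat) (λ (ψ : Nat) → λ (η : Nat) → λ (t : Nat) → 2)
inferred type:
  Eq ((α : Nat) → (n : Nat) → (ω : Nat) → Nat) (λ (ψ : Nat) → λ (η : Nat) → λ (t : Nat) → 2) (λ (g : Nat) → λ (χ : Nat) → λ (b : Nat) → 2)


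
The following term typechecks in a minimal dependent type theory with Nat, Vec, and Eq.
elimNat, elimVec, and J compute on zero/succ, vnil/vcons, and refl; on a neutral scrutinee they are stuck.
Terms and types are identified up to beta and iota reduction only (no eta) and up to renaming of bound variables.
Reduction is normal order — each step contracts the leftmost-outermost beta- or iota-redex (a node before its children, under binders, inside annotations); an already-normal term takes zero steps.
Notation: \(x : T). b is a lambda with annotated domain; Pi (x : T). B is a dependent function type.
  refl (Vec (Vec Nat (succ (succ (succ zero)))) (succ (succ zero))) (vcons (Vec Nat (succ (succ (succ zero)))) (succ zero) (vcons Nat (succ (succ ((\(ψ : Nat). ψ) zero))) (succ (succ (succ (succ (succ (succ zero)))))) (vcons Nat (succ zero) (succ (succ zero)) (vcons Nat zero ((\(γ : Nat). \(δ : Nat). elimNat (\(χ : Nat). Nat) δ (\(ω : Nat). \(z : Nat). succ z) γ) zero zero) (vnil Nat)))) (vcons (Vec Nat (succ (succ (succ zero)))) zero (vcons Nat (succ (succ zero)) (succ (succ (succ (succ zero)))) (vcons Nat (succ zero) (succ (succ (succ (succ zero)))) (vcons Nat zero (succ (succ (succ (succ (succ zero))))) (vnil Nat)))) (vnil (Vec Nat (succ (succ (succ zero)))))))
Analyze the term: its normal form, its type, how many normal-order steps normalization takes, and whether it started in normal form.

reduced normal form:
  refl (Vec (Vec Nat (succ (succ (succ zero)))) (succ (succ zero))) (vcons (Vec Nat (succ (succ (succ zero)))) (succ zero) (vcons Nat (succ (succ zero)) (succ (succ (succ (succ (succ (succ zero)))))) (vcons Nat (succ zero) (succ (succ zero)) (vcons Nat zero zero (vnil Nat)))) (vcons (Vec Nat (succ (succ (succ zero)))) zero (vcons Nat (succ (succ zero)) (succ (succ (succ (succ zero)))) (vcons Nat (succ zero) (succ (succ (succ (succ zero)))) (vcons Nat zero (succ (succ (succ (succ (succ zero))))) (vnil Nat)))) (vnil (Vec Nat (succ (succ (succ zero)))))))
inferred type:
  Eq (Vec (Vec Nat (succ (succ (succ zero)))) (succ (succ zero))) (vcons (Vec Nat (succ (succ (succ zero)))) (succ zero) (vcons Nat (succ (succ zero)) (succ (succ (succ (succ (succ (succ zero)))))) (vcons Nat (succ zero) (succ (succ zero)) (vcons Nat zero zero (vnil Nat)))) (vcons (Vec Nat (succ (succ (succ zero)))) zero (vcons Nat (succ (succ zero)) (succ (succ (succ (succ zero)))) (vcons Nat (succ zero) (succ (succ (succ (succ zero)))) (vcons Nat zero (succ (succ (succ (succ (succ zero))))) (vnil Nat)))) (vnil (Vec Nat (succ (succ (succ zero))))))) (vcons (Vec Nat (succ (succ (succ zero)))) (succ zero) (vcons Nat (succ (succ zero)) (succ (succ (succ (succ (succ (succ zero)))))) (vcons Nat (succ zero) (succ (succ zero)) (vcons Nat zero zero (vnil Nat)))) (vcons (Vec Nat (succ (succ (succ zero)))) zero (vcons Nat (succ (succ zero)) (succ (succ (succ (succ zero)))) (vcons Nat (succ zero) (succ (succ (succ (succ zero)))) (vcons Nat zero (succ (succ (succ (succ (succ zero))))) (vnil Nat)))) (vnil (Vec Nat (succ (succ (succ zero)))))))
reduction steps (normal order): 4
term was already normal: no
first contracted redex: a beta-redex


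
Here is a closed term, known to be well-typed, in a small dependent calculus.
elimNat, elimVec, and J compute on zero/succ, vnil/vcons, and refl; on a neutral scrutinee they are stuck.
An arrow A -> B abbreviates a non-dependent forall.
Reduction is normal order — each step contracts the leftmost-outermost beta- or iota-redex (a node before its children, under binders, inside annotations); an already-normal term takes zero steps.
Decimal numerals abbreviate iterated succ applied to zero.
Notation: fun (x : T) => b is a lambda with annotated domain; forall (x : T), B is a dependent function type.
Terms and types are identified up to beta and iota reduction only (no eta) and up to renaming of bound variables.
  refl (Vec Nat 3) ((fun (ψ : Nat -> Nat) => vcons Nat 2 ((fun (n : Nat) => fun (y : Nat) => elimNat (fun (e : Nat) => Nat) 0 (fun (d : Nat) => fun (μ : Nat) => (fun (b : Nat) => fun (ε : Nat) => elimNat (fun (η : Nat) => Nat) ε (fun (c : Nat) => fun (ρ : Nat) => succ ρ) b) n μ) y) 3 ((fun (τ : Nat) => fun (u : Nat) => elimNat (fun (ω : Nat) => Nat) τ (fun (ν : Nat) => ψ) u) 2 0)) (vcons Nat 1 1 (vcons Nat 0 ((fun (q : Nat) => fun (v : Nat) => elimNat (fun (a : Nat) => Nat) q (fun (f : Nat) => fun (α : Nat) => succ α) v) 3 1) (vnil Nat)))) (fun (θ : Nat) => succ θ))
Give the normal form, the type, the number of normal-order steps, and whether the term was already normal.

normal form:
  refl (Vec Nat 3) (vcons Nat 2 6 (vcons Nat 1 1 (vcons Nat 0 4 (vnil Nat))))
inferred type:
  Eq (Vec Nat 3) (vcons Nat 2 6 (vcons Nat 1 1 (vcons Nat 0 4 (vnil Nat)))) (vcons Nat 2 6 (vcons Nat 1 1 (vcons Nat 0 4 (vnil Nat))))
steps to reach normal form (normal order): 31
already normal: no
first redex: a beta-redex


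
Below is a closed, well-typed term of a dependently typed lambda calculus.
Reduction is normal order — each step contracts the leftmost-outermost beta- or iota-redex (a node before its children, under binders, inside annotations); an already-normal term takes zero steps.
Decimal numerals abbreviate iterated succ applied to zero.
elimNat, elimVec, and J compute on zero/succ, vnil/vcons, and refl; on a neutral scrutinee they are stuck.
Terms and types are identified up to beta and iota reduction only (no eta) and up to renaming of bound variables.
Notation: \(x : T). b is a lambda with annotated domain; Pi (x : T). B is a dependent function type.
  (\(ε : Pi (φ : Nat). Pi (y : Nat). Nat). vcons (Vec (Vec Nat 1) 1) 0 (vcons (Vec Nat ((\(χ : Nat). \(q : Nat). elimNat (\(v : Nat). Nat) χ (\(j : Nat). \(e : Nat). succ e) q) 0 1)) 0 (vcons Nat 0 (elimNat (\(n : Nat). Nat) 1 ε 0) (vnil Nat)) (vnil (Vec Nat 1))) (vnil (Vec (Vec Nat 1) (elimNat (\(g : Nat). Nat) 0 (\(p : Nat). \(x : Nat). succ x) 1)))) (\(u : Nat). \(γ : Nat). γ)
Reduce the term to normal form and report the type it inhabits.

resulting normal form:
  vcons (Vec (Vec Nat 1) 1) 0 (vcons (Vec Nat 1) 0 (vcons Nat 0 1 (vnil Nat)) (vnil (Vec Nat 1))) (vnil (Vec (Vec Nat 1) 1))
type:
  Vec (Vec (Vec Nat 1) 1) 1


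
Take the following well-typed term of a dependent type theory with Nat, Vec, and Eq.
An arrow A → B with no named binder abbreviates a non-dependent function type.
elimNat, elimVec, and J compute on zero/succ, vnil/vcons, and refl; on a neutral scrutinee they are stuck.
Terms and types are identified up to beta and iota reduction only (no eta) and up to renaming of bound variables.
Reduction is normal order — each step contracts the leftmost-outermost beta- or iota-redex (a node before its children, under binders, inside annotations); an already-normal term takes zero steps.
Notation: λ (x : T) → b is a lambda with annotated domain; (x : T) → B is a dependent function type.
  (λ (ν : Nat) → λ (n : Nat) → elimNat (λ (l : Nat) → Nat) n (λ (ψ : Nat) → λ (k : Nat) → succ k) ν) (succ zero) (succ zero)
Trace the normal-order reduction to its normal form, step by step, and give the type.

normal-order reduction:
  (λ (ν : Nat) → λ (n : Nat) → elimNat (λ (l : Nat) → Nat) n (λ (ψ : Nat) → λ (k : Nat) → succ k) ν) (succ zero) (succ zero)
  ~> (λ (ν : Nat) → elimNat (λ (n : Nat) → Nat) ν (λ (l : Nat) → λ (ψ : Nat) → succ ψ) (succ zero)) (succ zero)
  ~> elimNat (λ (ν : Nat) → Nat) (succ zero) (λ (n : Nat) → λ (l : Nat) → succ l) (succ zero)
  ~> (λ (ν : Nat) → λ (n : Nat) → succ n) zero (elimNat (λ (l : Nat) → Nat) (succ zero) (λ (ψ : Nat) → λ (k : Nat) → succ k) zero)
  ~> (λ (ν : Nat) → succ ν) (elimNat (λ (n : Nat) → Nat) (succ zero) (λ (l : Nat) → λ (ψ : Nat) → succ ψ) zero)
  ~> succ (elimNat (λ (ν : Nat) → Nat) (succ zero) (λ (n : Nat) → λ (l : Nat) → succ l) zero)
  ~> succ (succ zero)
inferred type:
  Nat


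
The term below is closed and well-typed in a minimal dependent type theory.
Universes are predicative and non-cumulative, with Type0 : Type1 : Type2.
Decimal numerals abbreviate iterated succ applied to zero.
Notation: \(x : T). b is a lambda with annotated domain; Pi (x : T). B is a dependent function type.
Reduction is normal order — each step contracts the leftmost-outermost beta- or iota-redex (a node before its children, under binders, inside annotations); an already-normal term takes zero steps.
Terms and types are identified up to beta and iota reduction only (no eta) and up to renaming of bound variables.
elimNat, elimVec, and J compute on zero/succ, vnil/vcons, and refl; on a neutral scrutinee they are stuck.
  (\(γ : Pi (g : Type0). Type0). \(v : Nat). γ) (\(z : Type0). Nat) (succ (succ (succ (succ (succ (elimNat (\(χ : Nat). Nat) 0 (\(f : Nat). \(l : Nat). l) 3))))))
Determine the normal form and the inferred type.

normal form:
  \(γ : Type0). Nat
type:
  Pi (γ : Type0). Type0
observation: the first redex contracted is a beta-redex; the normal form is reached in 2 normal-order steps.


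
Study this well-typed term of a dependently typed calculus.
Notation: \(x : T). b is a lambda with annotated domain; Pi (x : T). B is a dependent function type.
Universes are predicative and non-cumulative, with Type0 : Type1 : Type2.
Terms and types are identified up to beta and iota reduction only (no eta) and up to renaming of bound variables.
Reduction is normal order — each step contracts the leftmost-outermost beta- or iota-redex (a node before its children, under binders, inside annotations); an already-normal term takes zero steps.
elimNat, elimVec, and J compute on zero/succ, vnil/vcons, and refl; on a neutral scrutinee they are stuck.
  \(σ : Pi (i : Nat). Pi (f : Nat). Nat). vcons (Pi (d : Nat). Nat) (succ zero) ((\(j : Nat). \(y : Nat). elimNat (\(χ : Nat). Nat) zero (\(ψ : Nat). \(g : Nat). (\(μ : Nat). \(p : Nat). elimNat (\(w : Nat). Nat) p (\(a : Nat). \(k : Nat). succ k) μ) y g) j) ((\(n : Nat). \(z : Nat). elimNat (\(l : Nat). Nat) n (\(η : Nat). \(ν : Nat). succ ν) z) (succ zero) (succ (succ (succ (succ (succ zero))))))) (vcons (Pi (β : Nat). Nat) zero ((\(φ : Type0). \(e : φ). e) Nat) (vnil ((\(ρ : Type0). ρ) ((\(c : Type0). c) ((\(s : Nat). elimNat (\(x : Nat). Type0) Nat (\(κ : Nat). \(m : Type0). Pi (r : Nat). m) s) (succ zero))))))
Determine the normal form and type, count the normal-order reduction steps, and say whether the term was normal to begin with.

normal form:
  \(σ : Pi (i : Nat). Pi (f : Nat). Nat). vcons (Pi (d : Nat). Nat) (succ zero) (\(j : Nat). elimNat (\(y : Nat). Nat) (elimNat (\(χ : Nat). Nat) (elimNat (\(ψ : Nat). Nat) (elimNat (\(g : Nat). Nat) (elimNat (\(μ : Nat). Nat) (elimNat (\(p : Nat). Nat) zero (\(w : Nat). \(a : Nat). succ a) j) (\(k : Nat). \(n : Nat). succ n) j) (\(z : Nat). \(l : Nat). succ l) j) (\(η : Nat). \(ν : Nat). succ ν) j) (\(β : Nat). \(φ : Nat). succ φ) j) (\(e : Nat). \(ρ : Nat). succ ρ) j) (vcons (Pi (c : Nat). Nat) zero (\(s : Nat). s) (vnil (Pi (x : Nat). Nat)))
inferred type:
  Pi (σ : Pi (i : Nat). Pi (f : Nat). Nat). Vec (Pi (d : Nat). Nat) (succ (succ zero))
steps to reach normal form (normal order): 48
term was already normal: no
first contracted redex: a beta-redex


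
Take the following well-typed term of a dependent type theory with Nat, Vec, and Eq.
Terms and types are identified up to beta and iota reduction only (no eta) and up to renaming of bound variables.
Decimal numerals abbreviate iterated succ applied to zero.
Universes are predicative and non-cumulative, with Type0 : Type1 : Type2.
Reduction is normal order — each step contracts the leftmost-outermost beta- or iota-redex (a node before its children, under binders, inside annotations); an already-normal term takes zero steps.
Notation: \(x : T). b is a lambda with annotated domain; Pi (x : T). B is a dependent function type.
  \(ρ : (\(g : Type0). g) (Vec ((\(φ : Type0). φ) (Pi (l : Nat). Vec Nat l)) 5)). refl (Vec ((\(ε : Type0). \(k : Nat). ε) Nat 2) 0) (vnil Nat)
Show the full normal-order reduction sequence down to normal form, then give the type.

normal-order reduction sequence:
  \(ρ : (\(g : Type0). g) (Vec ((\(φ : Type0). φ) (Pi (l : Nat). Vec Nat l)) 5)). refl (Vec ((\(ε : Type0). \(k : Nat). ε) Nat 2) 0) (vnil Nat)
  ~> \(ρ : Vec ((\(g : Type0). g) (Pi (φ : Nat). Vec Nat φ)) 5). refl (Vec ((\(l : Type0). \(ε : Nat). l) Nat 2) 0) (vnil Nat)
  ~> \(ρ : Vec (Pi (g : Nat). Vec Nat g) 5). refl (Vec ((\(φ : Type0). \(l : Nat). φ) Nat 2) 0) (vnil Nat)
  ~> \(ρ : Vec (Pi (g : Nat). Vec Nat g) 5). refl (Vec ((\(φ : Nat). Nat) 2) 0) (vnil Nat)
  ~> \(ρ : Vec (Pi (g : Nat). Vec Nat g) 5). refl (Vec Nat 0) (vnil Nat)
inferred type:
  Pi (ρ : Vec (Pi (g : Nat). Vec Nat g) 5). Eq (Vec Nat 0) (vnil Nat) (vnil Nat)


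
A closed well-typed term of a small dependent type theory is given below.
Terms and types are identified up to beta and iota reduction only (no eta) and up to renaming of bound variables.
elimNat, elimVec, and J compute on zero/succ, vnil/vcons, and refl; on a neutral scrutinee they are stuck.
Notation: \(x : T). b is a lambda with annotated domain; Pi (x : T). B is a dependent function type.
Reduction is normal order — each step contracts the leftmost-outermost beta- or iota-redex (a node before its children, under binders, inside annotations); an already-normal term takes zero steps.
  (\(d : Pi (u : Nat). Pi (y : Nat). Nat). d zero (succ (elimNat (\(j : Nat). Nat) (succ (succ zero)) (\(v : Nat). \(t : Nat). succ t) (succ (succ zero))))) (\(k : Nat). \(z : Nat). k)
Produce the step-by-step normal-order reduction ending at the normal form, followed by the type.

normal-order reduction:
  (\(d : Pi (u : Nat). Pi (y : Nat). Nat). d zero (succ (elimNat (\(j : Nat). Nat) (succ (succ zero)) (\(v : Nat). \(t : Nat). succ t) (succ (succ zero))))) (\(k : Nat). \(z : Nat). k)
  ~> (\(d : Nat). \(u : Nat). d) zero (succ (elimNat (\(y : Nat). Nat) (succ (succ zero)) (\(j : Nat). \(v : Nat). succ v) (succ (succ zero))))
  ~> (\(d : Nat). zero) (succ (elimNat (\(u : Nat). Nat) (succ (succ zero)) (\(y : Nat). \(j : Nat). succ j) (succ (succ zero))))
  ~> zero
type:
  Nat


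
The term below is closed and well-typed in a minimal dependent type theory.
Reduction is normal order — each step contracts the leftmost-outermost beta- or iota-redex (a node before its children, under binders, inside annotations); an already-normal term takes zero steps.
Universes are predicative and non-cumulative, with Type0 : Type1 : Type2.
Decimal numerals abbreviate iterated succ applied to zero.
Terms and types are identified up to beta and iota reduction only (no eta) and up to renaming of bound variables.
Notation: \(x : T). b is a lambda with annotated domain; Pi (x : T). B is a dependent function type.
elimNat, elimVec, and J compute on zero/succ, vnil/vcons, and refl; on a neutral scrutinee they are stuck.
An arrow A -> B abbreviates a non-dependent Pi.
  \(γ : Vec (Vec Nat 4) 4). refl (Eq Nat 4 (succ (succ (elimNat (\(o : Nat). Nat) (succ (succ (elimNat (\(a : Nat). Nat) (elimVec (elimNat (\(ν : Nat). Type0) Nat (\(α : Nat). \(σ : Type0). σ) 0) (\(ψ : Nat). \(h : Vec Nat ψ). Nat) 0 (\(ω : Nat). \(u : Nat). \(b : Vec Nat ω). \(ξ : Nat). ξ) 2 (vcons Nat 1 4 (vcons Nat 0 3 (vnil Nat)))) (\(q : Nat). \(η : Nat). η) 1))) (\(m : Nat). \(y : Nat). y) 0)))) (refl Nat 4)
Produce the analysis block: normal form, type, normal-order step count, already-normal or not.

reduced normal form:
  \(γ : Vec (Vec Nat 4) 4). refl (Eq Nat 4 4) (refl Nat 4)
inferred type:
  Vec (Vec Nat 4) 4 -> Eq (Eq Nat 4 4) (refl Nat 4) (refl Nat 4)
steps to reach normal form (normal order): 16
term was already normal: no
first redex: an elimNat iota-redex


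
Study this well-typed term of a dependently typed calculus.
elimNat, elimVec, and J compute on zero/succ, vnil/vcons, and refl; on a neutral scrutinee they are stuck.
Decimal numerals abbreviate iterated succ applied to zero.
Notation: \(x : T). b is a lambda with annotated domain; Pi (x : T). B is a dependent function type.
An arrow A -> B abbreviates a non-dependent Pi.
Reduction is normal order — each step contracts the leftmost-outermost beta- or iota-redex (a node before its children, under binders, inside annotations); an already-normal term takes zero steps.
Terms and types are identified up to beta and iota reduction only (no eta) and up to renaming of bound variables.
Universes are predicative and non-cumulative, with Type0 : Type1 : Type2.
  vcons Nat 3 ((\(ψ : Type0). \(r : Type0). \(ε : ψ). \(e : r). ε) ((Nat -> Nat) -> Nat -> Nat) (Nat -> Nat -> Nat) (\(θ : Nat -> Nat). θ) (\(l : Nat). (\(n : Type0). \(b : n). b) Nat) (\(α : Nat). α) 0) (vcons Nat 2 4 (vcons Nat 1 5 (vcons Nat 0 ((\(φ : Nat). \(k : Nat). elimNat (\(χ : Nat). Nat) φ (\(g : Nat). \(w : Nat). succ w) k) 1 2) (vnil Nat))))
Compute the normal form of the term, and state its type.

normal form:
  vcons Nat 3 0 (vcons Nat 2 4 (vcons Nat 1 5 (vcons Nat 0 3 (vnil Nat))))
type:
  Vec Nat 4
observation: normalization takes exactly 15 steps under the normal-order strategy.


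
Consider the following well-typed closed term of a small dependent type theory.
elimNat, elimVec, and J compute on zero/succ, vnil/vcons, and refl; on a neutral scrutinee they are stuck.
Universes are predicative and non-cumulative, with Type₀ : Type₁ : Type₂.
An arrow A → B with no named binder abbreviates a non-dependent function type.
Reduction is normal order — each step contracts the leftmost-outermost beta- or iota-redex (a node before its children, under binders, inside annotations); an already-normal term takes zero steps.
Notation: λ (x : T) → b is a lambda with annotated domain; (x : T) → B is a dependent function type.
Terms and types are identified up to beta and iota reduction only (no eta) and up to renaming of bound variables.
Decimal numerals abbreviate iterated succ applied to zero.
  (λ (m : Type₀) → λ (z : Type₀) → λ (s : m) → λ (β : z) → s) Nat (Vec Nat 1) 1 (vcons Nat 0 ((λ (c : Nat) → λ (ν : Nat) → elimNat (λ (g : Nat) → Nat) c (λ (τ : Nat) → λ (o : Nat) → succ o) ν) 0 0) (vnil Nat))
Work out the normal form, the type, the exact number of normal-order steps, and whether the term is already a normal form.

resulting normal form:
  1
the term's type:
  Nat
steps to reach normal form (normal order): 4
started in normal form: no
first redex: a beta-redex


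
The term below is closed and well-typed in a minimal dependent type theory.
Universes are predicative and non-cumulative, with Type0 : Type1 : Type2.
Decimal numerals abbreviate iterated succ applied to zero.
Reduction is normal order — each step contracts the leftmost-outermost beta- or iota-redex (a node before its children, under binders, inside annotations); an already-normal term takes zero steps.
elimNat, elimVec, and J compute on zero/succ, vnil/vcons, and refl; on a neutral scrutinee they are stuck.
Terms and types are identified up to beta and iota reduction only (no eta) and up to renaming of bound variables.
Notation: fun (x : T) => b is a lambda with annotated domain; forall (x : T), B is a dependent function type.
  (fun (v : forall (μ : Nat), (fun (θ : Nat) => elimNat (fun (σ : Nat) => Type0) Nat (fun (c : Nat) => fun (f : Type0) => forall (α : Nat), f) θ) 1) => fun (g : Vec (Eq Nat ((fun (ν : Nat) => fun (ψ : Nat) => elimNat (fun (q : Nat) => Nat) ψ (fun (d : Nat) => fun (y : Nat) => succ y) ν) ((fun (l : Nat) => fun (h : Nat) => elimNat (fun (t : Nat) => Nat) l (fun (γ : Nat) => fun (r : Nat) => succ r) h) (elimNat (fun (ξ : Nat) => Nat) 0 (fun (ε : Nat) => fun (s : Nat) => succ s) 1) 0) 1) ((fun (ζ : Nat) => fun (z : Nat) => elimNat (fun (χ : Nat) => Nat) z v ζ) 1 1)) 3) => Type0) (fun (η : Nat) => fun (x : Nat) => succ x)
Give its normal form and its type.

normal form:
  fun (v : Vec (Eq Nat 2 2) 3) => Type0
the term's type:
  forall (v : Vec (Eq Nat 2 2) 3), Type1
observation: the first redex contracted is a beta-redex; the normal form is reached in 20 normal-order steps.


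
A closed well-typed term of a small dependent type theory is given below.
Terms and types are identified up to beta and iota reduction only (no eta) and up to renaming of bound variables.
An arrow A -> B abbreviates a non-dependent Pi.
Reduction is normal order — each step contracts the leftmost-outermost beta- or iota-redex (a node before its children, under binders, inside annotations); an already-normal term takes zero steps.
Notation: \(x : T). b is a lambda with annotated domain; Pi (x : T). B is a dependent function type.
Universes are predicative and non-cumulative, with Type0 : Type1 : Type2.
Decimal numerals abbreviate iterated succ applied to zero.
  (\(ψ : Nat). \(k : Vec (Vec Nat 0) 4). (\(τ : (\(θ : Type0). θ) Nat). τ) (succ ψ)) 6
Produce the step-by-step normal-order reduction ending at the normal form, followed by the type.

normal-order reduction sequence:
  (\(ψ : Nat). \(k : Vec (Vec Nat 0) 4). (\(τ : (\(θ : Type0). θ) Nat). τ) (succ ψ)) 6
  ~> \(ψ : Vec (Vec Nat 0) 4). (\(k : (\(τ : Type0). τ) Nat). k) 7
  ~> \(ψ : Vec (Vec Nat 0) 4). 7
the term's type:
  Vec (Vec Nat 0) 4 -> Nat


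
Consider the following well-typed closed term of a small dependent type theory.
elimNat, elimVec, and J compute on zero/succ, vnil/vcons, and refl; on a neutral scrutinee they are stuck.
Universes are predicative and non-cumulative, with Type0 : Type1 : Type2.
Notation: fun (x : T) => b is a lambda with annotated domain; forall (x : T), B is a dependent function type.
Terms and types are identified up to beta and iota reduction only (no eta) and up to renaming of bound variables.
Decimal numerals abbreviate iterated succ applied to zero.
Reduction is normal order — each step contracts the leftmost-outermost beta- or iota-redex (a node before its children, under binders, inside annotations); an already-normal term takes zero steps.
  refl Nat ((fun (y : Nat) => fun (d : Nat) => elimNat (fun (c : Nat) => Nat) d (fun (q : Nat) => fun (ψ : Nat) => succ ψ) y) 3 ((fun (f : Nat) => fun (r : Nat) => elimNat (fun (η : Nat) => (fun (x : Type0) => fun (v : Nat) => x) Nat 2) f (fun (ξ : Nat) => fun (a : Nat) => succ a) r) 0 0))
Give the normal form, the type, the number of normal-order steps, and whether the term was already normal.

normal form:
  refl Nat 3
inferred type:
  Eq Nat 3 3
reduction steps (normal order): 15
term was already normal: no
first redex: a beta-redex


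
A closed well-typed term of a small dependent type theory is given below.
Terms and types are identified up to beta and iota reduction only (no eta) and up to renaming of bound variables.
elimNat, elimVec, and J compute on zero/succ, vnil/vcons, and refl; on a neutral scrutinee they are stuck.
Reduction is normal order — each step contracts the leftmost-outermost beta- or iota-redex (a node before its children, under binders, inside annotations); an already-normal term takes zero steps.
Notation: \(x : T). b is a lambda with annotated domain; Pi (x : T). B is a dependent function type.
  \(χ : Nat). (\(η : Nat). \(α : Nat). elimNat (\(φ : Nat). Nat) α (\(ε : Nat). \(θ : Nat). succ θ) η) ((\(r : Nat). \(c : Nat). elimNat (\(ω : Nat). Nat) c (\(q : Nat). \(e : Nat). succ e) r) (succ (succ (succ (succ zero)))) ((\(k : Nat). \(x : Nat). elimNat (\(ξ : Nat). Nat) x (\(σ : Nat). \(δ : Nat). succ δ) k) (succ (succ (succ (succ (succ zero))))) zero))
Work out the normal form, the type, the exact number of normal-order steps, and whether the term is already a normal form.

normal form:
  \(χ : Nat). \(η : Nat). succ (succ (succ (succ (succ (succ (succ (succ (succ η))))))))
type:
  Pi (χ : Nat). Pi (η : Nat). Nat
normal-order step count: 62
started in normal form: no
first redex: a beta-redex


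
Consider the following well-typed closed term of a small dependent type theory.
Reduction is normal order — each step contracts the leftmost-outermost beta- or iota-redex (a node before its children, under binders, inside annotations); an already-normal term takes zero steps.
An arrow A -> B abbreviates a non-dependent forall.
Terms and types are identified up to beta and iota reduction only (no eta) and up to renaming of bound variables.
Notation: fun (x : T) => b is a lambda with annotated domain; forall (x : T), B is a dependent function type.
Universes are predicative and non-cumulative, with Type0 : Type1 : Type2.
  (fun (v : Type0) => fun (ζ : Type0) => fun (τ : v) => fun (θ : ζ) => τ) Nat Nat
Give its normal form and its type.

resulting normal form:
  fun (v : Nat) => fun (ζ : Nat) => v
type:
  Nat -> Nat -> Nat


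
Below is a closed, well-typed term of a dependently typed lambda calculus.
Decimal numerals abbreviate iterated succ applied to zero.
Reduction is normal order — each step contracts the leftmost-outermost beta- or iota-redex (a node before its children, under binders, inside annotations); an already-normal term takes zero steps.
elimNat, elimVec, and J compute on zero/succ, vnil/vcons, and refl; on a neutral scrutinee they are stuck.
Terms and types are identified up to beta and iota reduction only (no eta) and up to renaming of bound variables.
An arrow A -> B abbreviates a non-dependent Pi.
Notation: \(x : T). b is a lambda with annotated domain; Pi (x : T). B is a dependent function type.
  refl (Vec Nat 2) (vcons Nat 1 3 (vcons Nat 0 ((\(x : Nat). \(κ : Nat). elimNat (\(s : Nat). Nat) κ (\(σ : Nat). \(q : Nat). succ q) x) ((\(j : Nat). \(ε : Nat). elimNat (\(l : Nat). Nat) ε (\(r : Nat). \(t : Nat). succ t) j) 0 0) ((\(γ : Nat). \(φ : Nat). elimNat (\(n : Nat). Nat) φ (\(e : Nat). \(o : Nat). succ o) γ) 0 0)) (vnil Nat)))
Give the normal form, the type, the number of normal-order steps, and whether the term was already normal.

reduced normal form:
  refl (Vec Nat 2) (vcons Nat 1 3 (vcons Nat 0 0 (vnil Nat)))
type:
  Eq (Vec Nat 2) (vcons Nat 1 3 (vcons Nat 0 0 (vnil Nat))) (vcons Nat 1 3 (vcons Nat 0 0 (vnil Nat)))
normal-order step count: 9
started in normal form: no
first redex: a beta-redex


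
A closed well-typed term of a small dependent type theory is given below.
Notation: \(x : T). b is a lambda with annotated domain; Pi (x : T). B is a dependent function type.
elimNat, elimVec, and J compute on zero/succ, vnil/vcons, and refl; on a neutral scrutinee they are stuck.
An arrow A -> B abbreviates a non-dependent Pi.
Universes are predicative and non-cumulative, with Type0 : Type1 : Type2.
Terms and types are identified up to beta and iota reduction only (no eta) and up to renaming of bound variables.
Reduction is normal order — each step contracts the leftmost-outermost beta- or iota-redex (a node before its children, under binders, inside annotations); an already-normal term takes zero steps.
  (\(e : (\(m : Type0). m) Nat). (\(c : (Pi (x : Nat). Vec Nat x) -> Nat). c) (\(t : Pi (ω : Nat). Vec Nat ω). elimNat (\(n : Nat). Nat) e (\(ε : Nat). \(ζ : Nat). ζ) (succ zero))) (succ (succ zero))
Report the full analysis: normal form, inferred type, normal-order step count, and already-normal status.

normal form:
  \(e : Pi (m : Nat). Vec Nat m). succ (succ zero)
type:
  (Pi (e : Nat). Vec Nat e) -> Nat
normal-order step count: 6
already normal: no
first redex: a beta-redex


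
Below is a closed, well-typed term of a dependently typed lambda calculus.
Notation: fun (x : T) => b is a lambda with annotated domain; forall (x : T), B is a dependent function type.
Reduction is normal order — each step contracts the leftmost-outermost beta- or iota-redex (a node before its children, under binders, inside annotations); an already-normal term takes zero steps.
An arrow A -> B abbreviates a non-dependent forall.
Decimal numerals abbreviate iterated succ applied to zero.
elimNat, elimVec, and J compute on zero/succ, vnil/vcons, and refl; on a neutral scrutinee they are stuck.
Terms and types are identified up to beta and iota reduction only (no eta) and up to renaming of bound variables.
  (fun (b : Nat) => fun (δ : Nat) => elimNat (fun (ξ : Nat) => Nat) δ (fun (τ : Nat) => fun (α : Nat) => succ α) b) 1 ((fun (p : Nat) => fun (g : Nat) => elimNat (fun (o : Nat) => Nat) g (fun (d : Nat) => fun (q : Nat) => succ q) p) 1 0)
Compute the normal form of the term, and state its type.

normal form:
  2
the term's type:
  Nat


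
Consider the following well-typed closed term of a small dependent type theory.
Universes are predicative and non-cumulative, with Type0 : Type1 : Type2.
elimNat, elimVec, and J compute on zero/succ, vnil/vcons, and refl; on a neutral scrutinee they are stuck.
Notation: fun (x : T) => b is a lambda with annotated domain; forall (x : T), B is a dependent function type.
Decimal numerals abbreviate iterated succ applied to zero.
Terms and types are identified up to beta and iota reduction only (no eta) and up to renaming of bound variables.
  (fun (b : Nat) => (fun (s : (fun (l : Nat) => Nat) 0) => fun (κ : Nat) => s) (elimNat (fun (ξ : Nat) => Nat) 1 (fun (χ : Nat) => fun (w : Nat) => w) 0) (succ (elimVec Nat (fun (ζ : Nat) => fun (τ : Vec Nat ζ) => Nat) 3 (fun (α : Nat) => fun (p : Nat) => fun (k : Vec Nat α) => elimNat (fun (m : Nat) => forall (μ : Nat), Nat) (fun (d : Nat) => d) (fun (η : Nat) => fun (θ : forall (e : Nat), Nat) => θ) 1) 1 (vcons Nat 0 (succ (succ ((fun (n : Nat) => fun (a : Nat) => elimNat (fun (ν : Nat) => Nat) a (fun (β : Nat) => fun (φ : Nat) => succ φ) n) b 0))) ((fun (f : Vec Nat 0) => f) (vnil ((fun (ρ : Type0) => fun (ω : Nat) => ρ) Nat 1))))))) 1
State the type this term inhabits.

type:
  Nat


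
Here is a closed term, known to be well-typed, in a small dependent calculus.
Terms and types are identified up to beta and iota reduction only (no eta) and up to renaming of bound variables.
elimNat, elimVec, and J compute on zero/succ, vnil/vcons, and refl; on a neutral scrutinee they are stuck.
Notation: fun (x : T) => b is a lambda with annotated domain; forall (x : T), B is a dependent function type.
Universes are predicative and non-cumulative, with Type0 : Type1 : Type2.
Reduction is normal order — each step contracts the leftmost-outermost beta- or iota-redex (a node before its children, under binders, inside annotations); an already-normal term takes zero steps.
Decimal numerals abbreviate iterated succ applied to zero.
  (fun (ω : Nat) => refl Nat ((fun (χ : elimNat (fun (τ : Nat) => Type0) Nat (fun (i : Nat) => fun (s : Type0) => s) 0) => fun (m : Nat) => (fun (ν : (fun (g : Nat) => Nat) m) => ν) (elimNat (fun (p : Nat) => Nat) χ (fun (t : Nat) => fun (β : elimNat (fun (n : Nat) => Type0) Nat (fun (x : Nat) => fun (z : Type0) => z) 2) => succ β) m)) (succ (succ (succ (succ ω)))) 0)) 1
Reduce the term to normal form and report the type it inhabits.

normal form:
  refl Nat 5
type:
  Eq Nat 5 5
observation: 5 normal-order steps separate the term from its normal form.


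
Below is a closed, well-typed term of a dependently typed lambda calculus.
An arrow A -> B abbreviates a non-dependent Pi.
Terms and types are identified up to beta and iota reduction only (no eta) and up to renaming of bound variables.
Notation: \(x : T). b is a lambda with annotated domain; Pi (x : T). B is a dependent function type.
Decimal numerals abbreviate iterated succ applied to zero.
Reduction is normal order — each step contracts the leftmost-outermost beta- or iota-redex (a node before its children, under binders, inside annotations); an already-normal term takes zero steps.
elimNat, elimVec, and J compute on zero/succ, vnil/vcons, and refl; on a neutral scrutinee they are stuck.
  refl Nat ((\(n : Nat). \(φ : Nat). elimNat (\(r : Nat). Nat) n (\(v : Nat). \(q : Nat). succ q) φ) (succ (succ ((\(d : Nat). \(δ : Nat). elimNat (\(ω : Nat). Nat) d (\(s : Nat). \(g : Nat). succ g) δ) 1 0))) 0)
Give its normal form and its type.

reduced normal form:
  refl Nat 3
the term's type:
  Eq Nat 3 3


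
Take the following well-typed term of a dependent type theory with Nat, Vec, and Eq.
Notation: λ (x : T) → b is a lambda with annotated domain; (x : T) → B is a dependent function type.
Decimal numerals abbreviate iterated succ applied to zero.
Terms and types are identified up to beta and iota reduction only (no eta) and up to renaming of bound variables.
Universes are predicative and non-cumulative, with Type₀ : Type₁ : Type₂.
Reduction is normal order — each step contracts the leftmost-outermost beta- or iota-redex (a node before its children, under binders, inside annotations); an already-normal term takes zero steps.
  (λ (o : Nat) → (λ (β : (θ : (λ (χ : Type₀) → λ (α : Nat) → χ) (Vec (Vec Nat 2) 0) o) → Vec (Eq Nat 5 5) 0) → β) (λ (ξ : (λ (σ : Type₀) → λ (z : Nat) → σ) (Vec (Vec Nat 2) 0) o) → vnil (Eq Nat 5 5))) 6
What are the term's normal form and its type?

normal form:
  λ (o : Vec (Vec Nat 2) 0) → vnil (Eq Nat 5 5)
type:
  (o : Vec (Vec Nat 2) 0) → Vec (Eq Nat 5 5) 0
observation: the first redex contracted is a beta-redex; the normal form is reached in 4 normal-order steps.


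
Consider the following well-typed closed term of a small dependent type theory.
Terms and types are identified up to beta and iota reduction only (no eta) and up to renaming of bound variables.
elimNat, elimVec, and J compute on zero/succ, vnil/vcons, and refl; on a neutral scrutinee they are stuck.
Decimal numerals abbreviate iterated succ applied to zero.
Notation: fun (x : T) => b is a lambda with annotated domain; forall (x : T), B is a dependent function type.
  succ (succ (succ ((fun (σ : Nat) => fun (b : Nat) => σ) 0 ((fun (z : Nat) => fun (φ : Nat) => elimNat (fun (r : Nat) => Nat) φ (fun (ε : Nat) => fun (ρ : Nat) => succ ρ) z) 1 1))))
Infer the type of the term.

inferred type:
  Nat


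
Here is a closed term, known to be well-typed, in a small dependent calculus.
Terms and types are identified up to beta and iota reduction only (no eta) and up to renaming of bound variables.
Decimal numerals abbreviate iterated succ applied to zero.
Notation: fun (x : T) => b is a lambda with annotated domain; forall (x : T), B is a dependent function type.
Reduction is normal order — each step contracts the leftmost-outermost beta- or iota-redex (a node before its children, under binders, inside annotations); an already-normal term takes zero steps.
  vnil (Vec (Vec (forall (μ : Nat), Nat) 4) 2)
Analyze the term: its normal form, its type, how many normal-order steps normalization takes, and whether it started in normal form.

normal form:
  vnil (Vec (Vec (forall (μ : Nat), Nat) 4) 2)
the term's type:
  Vec (Vec (Vec (forall (μ : Nat), Nat) 4) 2) 0
reduction steps (normal order): 0
term was already normal: yes


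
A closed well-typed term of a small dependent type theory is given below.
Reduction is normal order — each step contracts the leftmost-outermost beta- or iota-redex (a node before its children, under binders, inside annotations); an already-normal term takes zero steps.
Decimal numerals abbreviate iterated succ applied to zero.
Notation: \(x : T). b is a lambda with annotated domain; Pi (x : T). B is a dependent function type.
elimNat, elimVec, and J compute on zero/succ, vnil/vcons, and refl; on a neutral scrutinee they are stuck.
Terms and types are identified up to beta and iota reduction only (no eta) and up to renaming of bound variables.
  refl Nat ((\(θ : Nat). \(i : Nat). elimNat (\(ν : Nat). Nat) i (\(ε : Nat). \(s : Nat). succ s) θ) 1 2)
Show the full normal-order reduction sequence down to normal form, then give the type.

reduction (normal order):
  refl Nat ((\(θ : Nat). \(i : Nat). elimNat (\(ν : Nat). Nat) i (\(ε : Nat). \(s : Nat). succ s) θ) 1 2)
  ~> refl Nat ((\(θ : Nat). elimNat (\(i : Nat). Nat) θ (\(ν : Nat). \(ε : Nat). succ ε) 1) 2)
  ~> refl Nat (elimNat (\(θ : Nat). Nat) 2 (\(i : Nat). \(ν : Nat). succ ν) 1)
  ~> refl Nat ((\(θ : Nat). \(i : Nat). succ i) 0 (elimNat (\(ν : Nat). Nat) 2 (\(ε : Nat). \(s : Nat). succ s) 0))
  ~> refl Nat ((\(θ : Nat). succ θ) (elimNat (\(i : Nat). Nat) 2 (\(ν : Nat). \(ε : Nat). succ ε) 0))
  ~> refl Nat (succ (elimNat (\(θ : Nat). Nat) 2 (\(i : Nat). \(ν : Nat). succ ν) 0))
  ~> refl Nat 3
type:
  Eq Nat 3 3


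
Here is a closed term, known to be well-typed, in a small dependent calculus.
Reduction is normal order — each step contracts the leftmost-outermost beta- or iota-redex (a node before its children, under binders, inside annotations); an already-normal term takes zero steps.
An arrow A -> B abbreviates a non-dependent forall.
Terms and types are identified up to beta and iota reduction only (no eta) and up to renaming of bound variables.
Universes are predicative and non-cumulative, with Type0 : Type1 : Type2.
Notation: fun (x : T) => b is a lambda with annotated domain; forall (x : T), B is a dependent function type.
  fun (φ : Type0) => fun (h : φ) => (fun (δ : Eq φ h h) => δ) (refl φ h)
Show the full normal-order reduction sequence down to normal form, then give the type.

reduction (normal order):
  fun (φ : Type0) => fun (h : φ) => (fun (δ : Eq φ h h) => δ) (refl φ h)
  ~> fun (φ : Type0) => fun (h : φ) => refl φ h
the term's type:
  forall (φ : Type0), forall (h : φ), Eq φ h h


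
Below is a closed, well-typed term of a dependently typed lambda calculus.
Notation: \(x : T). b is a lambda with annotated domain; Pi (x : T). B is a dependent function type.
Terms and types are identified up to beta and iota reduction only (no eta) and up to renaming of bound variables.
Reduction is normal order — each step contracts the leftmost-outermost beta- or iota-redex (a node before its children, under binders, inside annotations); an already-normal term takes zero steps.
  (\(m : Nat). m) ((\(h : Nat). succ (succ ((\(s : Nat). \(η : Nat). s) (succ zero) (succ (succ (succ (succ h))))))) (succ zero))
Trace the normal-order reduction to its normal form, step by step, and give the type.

normal-order reduction:
  (\(m : Nat). m) ((\(h : Nat). succ (succ ((\(s : Nat). \(η : Nat). s) (succ zero) (succ (succ (succ (succ h))))))) (succ zero))
  ~> (\(m : Nat). succ (succ ((\(h : Nat). \(s : Nat). h) (succ zero) (succ (succ (succ (succ m))))))) (succ zero)
  ~> succ (succ ((\(m : Nat). \(h : Nat). m) (succ zero) (succ (succ (succ (succ (succ zero)))))))
  ~> succ (succ ((\(m : Nat). succ zero) (succ (succ (succ (succ (succ zero)))))))
  ~> succ (succ (succ zero))
type:
  Nat


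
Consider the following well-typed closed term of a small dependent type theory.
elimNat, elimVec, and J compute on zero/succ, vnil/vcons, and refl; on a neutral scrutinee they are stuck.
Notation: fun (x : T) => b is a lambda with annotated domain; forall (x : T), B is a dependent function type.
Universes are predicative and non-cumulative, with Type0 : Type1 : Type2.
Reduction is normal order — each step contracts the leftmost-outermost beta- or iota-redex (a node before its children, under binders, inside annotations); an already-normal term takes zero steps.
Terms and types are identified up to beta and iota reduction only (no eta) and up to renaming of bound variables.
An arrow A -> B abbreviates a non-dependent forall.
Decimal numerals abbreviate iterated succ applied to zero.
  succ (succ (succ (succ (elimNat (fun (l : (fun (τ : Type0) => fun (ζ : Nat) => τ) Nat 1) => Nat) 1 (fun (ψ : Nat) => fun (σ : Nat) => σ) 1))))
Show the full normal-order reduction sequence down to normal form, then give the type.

normal-order reduction sequence:
  succ (succ (succ (succ (elimNat (fun (l : (fun (τ : Type0) => fun (ζ : Nat) => τ) Nat 1) => Nat) 1 (fun (ψ : Nat) => fun (σ : Nat) => σ) 1))))
  ~> succ (succ (succ (succ ((fun (l : Nat) => fun (τ : Nat) => τ) 0 (elimNat (fun (ζ : (fun (ψ : Type0) => fun (σ : Nat) => ψ) Nat 1) => Nat) 1 (fun (a : Nat) => fun (x : Nat) => x) 0)))))
  ~> succ (succ (succ (succ ((fun (l : Nat) => l) (elimNat (fun (τ : (fun (ζ : Type0) => fun (ψ : Nat) => ζ) Nat 1) => Nat) 1 (fun (σ : Nat) => fun (a : Nat) => a) 0)))))
  ~> succ (succ (succ (succ (elimNat (fun (l : (fun (τ : Type0) => fun (ζ : Nat) => τ) Nat 1) => Nat) 1 (fun (ψ : Nat) => fun (σ : Nat) => σ) 0))))
  ~> 5
inferred type:
  Nat
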